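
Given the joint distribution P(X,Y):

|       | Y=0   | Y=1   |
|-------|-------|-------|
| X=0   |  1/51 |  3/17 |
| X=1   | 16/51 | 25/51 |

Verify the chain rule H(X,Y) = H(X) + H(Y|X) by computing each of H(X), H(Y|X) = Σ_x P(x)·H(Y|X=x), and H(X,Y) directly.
H(X) = 0.7140 bits, H(Y|X) = 0.8677 bits, H(X,Y) = 1.5817 bits

Marginal of X (row sums):
  P(X=0) = 1/51 + 3/17 = 10/51
  P(X=1) = 16/51 + 25/51 = 41/51
H(X) = -[(10/51)·log₂(10/51) + (41/51)·log₂(41/51)]
  = 0.4609 + 0.2531 = 0.7140 bits

H(Y|X) = Σ_x P(x)·H(Y|X=x):
  X=0: P(X=0) = 10/51, P(Y|X=0) = (1/10, 9/10) → H(Y|X=0) = 0.4690
  X=1: P(X=1) = 41/51, P(Y|X=1) = (16/41, 25/41) → H(Y|X=1) = 0.9650
H(Y|X) = (10/51)·0.4690 + (41/51)·0.9650 = 0.8677 bits

H(X,Y) = -Σ_{x,y} P(x,y) log₂ P(x,y). Per-cell terms -P(x,y)·log₂P(x,y):
  X=0: 0.1112, 0.4416
  X=1: 0.5247, 0.5042
Sum of the 4 terms: H(X,Y) = 1.5817 bits

Chain rule check:
  H(X) + H(Y|X) = 0.7140 + 0.8677 = 1.5817 bits
  H(X,Y) = 1.5817 bits
✓ Chain rule verified.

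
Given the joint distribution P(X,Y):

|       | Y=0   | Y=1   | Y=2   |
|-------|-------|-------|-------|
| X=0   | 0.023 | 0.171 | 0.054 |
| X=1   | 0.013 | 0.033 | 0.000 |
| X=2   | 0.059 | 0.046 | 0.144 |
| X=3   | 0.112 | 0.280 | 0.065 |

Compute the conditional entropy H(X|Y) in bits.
1.5417 bits

H(X|Y) = H(X,Y) - H(Y)

H(X,Y) = -Σ_{x,y} P(x,y) log₂ P(x,y). Per-cell terms -P(x,y)·log₂P(x,y):
  X=0: 0.125171, 0.435696, 0.227388
  X=1: 0.081449, 0.162406, 0.000000
  X=2: 0.240905, 0.204342, 0.402604
  X=3: 0.353744, 0.514220, 0.256322
  (cells with P = 0 contribute 0)
Sum of the 12 terms: H(X,Y) = 3.00425 bits

Marginal of Y (column sums):
  P(Y=0) = 0.023 + 0.013 + 0.059 + 0.112 = 0.207
  P(Y=1) = 0.171 + 0.033 + 0.046 + 0.280 = 0.530
  P(Y=2) = 0.054 + 0.000 + 0.144 + 0.065 = 0.263
H(Y) = -[0.207·log₂(0.207) + 0.530·log₂(0.530) + 0.263·log₂(0.263)]
  = 0.470366 + 0.485446 + 0.506766 = 1.46258 bits

H(X|Y) = H(X,Y) - H(Y) = 3.00425 - 1.46258 = 1.5417 bits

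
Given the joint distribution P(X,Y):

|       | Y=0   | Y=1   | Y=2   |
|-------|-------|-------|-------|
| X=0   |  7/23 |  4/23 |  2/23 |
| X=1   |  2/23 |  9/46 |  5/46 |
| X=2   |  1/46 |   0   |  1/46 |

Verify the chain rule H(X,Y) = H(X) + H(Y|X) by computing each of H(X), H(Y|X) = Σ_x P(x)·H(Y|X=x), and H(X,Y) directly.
H(X) = 1.1916 bits, H(Y|X) = 1.4310 bits, H(X,Y) = 2.6227 bits

Marginal of X (row sums):
  P(X=0) = 7/23 + 4/23 + 2/23 = 13/23
  P(X=1) = 2/23 + 9/46 + 5/46 = 9/23
  P(X=2) = 1/46 + 0 + 1/46 = 1/23
H(X) = -[(13/23)·log₂(13/23) + (9/23)·log₂(9/23) + (1/23)·log₂(1/23)]
  = 0.4652430 + 0.5296840 + 0.1966766 = 1.1916 bits

H(Y|X) = Σ_x P(x)·H(Y|X=x):
  X=0: P(X=0) = 13/23, P(Y|X=0) = (7/13, 4/13, 2/13) → H(Y|X=0) = 1.4195563
  X=1: P(X=1) = 9/23, P(Y|X=1) = (2/9, 1/2, 5/18) → H(Y|X=1) = 1.4955380
  X=2: P(X=2) = 1/23, P(Y|X=2) = (1/2, 0, 1/2) → H(Y|X=2) = 1.0000000
H(Y|X) = (13/23)·1.4195563 + (9/23)·1.4955380 + (1/23)·1.0000000 = 1.4310 bits

H(X,Y) = -Σ_{x,y} P(x,y) log₂ P(x,y). Per-cell terms -P(x,y)·log₂P(x,y):
  X=0: 0.5223239, 0.4388803, 0.3063967
  X=1: 0.3063967, 0.4604942, 0.3480037
  X=2: 0.1200774, 0.0000000, 0.1200774
  (cells with P = 0 contribute 0)
Sum of the 9 terms: H(X,Y) = 2.6227 bits

Chain rule check:
  H(X) + H(Y|X) = 1.1916 + 1.4310 = 2.6226 bits
  H(X,Y) = 2.6227 bits
✓ Chain rule verified (Δ = 0.0001 is 4-dp rounding noise: each of the three values was rounded independently).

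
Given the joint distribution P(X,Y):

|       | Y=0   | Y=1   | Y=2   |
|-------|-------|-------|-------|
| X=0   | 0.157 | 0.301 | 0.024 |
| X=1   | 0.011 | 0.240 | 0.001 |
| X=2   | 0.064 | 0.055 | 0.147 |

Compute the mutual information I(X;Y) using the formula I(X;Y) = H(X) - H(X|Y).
0.3514 bits

I(X;Y) = H(X) - H(X|Y)

Marginal of X (row sums):
  P(X=0) = 0.157 + 0.301 + 0.024 = 0.482
  P(X=1) = 0.011 + 0.240 + 0.001 = 0.252
  P(X=2) = 0.064 + 0.055 + 0.147 = 0.266
H(X) = -[0.482·log₂(0.482) + 0.252·log₂(0.252) + 0.266·log₂(0.266)]
  = 0.50750 + 0.50110 + 0.50819 = 1.51679 bits

Marginal of Y (column sums):
  P(Y=0) = 0.157 + 0.011 + 0.064 = 0.232
  P(Y=1) = 0.301 + 0.240 + 0.055 = 0.596
  P(Y=2) = 0.024 + 0.001 + 0.147 = 0.172
H(X|Y) = Σ_y P(y)·H(X|Y=y):
  Y=0: P(Y=0) = 0.232, P(X|Y=0) = (157/232, 11/232, 8/29) → H(X|Y=0) = 1.10234
  Y=1: P(Y=1) = 0.596, P(X|Y=1) = (301/596, 60/149, 55/596) → H(X|Y=1) = 1.34342
  Y=2: P(Y=2) = 0.172, P(X|Y=2) = (6/43, 1/172, 147/172) → H(X|Y=2) = 0.63329
H(X|Y) = 0.232·1.10234 + 0.596·1.34342 + 0.172·0.63329 = 1.16535 bits

I(X;Y) = H(X) - H(X|Y) = 1.51679 - 1.16535 = 0.3514 bits

Cross-check via I(X;Y) = H(X) + H(Y) - H(X,Y): computing H(Y) from the column sums and H(X,Y) from the 9 cells in the same way gives H(Y) = 1.37079 bits and H(X,Y) = 2.53614 bits, so
I(X;Y) = 1.51679 + 1.37079 - 2.53614 = 0.3514 bits ✓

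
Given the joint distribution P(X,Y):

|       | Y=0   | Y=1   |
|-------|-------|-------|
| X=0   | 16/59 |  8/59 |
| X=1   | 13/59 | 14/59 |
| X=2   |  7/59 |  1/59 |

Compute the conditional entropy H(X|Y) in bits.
1.3746 bits

H(X|Y) = H(X,Y) - H(Y)

H(X,Y) = -Σ_{x,y} P(x,y) log₂ P(x,y). Per-cell terms -P(x,y)·log₂P(x,y):
  X=0: 0.51055, 0.39087
  X=1: 0.48082, 0.49244
  X=2: 0.36486, 0.09971
Sum of the 6 terms: H(X,Y) = 2.33925 bits

Marginal of Y (column sums):
  P(Y=0) = 16/59 + 13/59 + 7/59 = 36/59
  P(Y=1) = 8/59 + 14/59 + 1/59 = 23/59
H(Y) = -[(36/59)·log₂(36/59) + (23/59)·log₂(23/59)]
  = 0.43488 + 0.52981 = 0.96469 bits

H(X|Y) = H(X,Y) - H(Y) = 2.33925 - 0.96469 = 1.3746 bits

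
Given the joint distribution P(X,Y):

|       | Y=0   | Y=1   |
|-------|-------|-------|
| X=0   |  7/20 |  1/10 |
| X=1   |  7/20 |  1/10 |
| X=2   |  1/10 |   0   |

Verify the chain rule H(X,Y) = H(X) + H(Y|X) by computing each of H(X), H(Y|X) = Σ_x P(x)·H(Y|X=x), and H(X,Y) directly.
H(X) = 1.3690 bits, H(Y|X) = 0.6878 bits, H(X,Y) = 2.0568 bits

Marginal of X (row sums):
  P(X=0) = 7/20 + 1/10 = 9/20
  P(X=1) = 7/20 + 1/10 = 9/20
  P(X=2) = 1/10 + 0 = 1/10
H(X) = -[(9/20)·log₂(9/20) + (9/20)·log₂(9/20) + (1/10)·log₂(1/10)]
  = 0.5184 + 0.5184 + 0.3322 = 1.3690 bits

H(Y|X) = Σ_x P(x)·H(Y|X=x):
  X=0: P(X=0) = 9/20, P(Y|X=0) = (7/9, 2/9) → H(Y|X=0) = 0.7642
  X=1: P(X=1) = 9/20, P(Y|X=1) = (7/9, 2/9) → H(Y|X=1) = 0.7642
  X=2: P(X=2) = 1/10, P(Y|X=2) = (1, 0) → H(Y|X=2) = 0.0000
H(Y|X) = (9/20)·0.7642 + (9/20)·0.7642 + (1/10)·0.0000 = 0.6878 bits

H(X,Y) = -Σ_{x,y} P(x,y) log₂ P(x,y). Per-cell terms -P(x,y)·log₂P(x,y):
  X=0: 0.5301, 0.3322
  X=1: 0.5301, 0.3322
  X=2: 0.3322, 0.0000
  (cells with P = 0 contribute 0)
Sum of the 6 terms: H(X,Y) = 2.0568 bits

Chain rule check:
  H(X) + H(Y|X) = 1.3690 + 0.6878 = 2.0568 bits
  H(X,Y) = 2.0568 bits
✓ Chain rule verified.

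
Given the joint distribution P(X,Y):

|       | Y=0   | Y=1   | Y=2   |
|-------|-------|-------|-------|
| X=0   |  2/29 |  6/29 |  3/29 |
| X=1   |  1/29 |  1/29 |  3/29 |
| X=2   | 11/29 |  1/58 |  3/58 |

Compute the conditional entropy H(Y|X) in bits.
1.1144 bits

H(Y|X) = H(X,Y) - H(X)

H(X,Y) = -Σ_{x,y} P(x,y) log₂ P(x,y). Per-cell terms -P(x,y)·log₂P(x,y):
  X=0: 0.266068, 0.470280, 0.338588
  X=1: 0.167517, 0.167517, 0.338588
  X=2: 0.530484, 0.101000, 0.221018
Sum of the 9 terms: H(X,Y) = 2.60106 bits

Marginal of X (row sums):
  P(X=0) = 2/29 + 6/29 + 3/29 = 11/29
  P(X=1) = 1/29 + 1/29 + 3/29 = 5/29
  P(X=2) = 11/29 + 1/58 + 3/58 = 13/29
H(X) = -[(11/29)·log₂(11/29) + (5/29)·log₂(5/29) + (13/29)·log₂(13/29)]
  = 0.530484 + 0.437251 + 0.518898 = 1.48663 bits

H(Y|X) = H(X,Y) - H(X) = 2.60106 - 1.48663 = 1.1144 bits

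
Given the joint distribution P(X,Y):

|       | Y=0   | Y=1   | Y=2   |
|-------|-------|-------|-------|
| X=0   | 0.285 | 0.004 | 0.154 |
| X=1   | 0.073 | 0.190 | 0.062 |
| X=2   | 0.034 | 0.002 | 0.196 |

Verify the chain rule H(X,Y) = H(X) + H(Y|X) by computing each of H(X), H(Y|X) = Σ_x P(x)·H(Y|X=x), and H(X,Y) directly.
H(X) = 1.5364 bits, H(Y|X) = 1.0515 bits, H(X,Y) = 2.5878 bits

Marginal of X (row sums):
  P(X=0) = 0.285 + 0.004 + 0.154 = 0.443
  P(X=1) = 0.073 + 0.190 + 0.062 = 0.325
  P(X=2) = 0.034 + 0.002 + 0.196 = 0.232
H(X) = -[0.443·log₂(0.443) + 0.325·log₂(0.325) + 0.232·log₂(0.232)]
  = 0.520357 + 0.526984 + 0.489010 = 1.5364 bits

H(Y|X) = Σ_x P(x)·H(Y|X=x):
  X=0: P(X=0) = 0.443, P(Y|X=0) = (285/443, 4/443, 154/443) → H(Y|X=0) = 1.000625
  X=1: P(X=1) = 0.325, P(Y|X=1) = (73/325, 38/65, 62/325) → H(Y|X=1) = 1.392635
  X=2: P(X=2) = 0.232, P(Y|X=2) = (17/116, 1/116, 49/58) → H(Y|X=2) = 0.670667
H(Y|X) = 0.443·1.000625 + 0.325·1.392635 + 0.232·0.670667 = 1.0515 bits

H(X,Y) = -Σ_{x,y} P(x,y) log₂ P(x,y). Per-cell terms -P(x,y)·log₂P(x,y):
  X=0: 0.516125, 0.031863, 0.415646
  X=1: 0.275645, 0.455226, 0.248718
  X=2: 0.165863, 0.017932, 0.460811
Sum of the 9 terms: H(X,Y) = 2.5878 bits

Chain rule check:
  H(X) + H(Y|X) = 1.5364 + 1.0515 = 2.5879 bits
  H(X,Y) = 2.5878 bits
✓ Chain rule verified (Δ = 0.0001 is 4-dp rounding noise: each of the three values was rounded independently).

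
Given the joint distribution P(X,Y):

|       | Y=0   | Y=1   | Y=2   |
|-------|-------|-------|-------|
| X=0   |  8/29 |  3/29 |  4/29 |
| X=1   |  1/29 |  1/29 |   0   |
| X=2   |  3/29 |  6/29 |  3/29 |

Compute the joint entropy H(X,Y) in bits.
2.7278 bits

H(X,Y) = -Σ_{x,y} P(x,y) log₂ P(x,y). Per-cell terms -P(x,y)·log₂P(x,y):
  X=0: 0.5125, 0.3386, 0.3942
  X=1: 0.1675, 0.1675, 0.0000
  X=2: 0.3386, 0.4703, 0.3386
  (cells with P = 0 contribute 0)
Sum of the 9 terms: H(X,Y) = 2.7278 bits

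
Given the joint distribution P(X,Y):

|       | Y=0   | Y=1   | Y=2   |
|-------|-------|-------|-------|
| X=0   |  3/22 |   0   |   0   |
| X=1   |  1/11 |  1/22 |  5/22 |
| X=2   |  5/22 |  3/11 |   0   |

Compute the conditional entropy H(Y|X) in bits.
0.9693 bits

H(Y|X) = H(X,Y) - H(X)

H(X,Y) = -Σ_{x,y} P(x,y) log₂ P(x,y). Per-cell terms -P(x,y)·log₂P(x,y):
  X=0: 0.3920, 0.0000, 0.0000
  X=1: 0.3145, 0.2027, 0.4858
  X=2: 0.4858, 0.5112, 0.0000
  (cells with P = 0 contribute 0)
Sum of the 9 terms: H(X,Y) = 2.3920 bits

Marginal of X (row sums):
  P(X=0) = 3/22 + 0 + 0 = 3/22
  P(X=1) = 1/11 + 1/22 + 5/22 = 4/11
  P(X=2) = 5/22 + 3/11 + 0 = 1/2
H(X) = -[(3/22)·log₂(3/22) + (4/11)·log₂(4/11) + (1/2)·log₂(1/2)]
  = 0.3920 + 0.5307 + 0.5000 = 1.4227 bits

H(Y|X) = H(X,Y) - H(X) = 2.3920 - 1.4227 = 0.9693 bits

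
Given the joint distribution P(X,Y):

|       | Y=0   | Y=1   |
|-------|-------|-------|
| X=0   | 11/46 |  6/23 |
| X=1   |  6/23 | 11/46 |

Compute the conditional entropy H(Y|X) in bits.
0.9986 bits

H(Y|X) = H(X,Y) - H(X)

H(X,Y) = -Σ_{x,y} P(x,y) log₂ P(x,y). Per-cell terms -P(x,y)·log₂P(x,y):
  X=0: 0.4936, 0.5057
  X=1: 0.5057, 0.4936
Sum of the 4 terms: H(X,Y) = 1.9986 bits

Marginal of X (row sums):
  P(X=0) = 11/46 + 6/23 = 1/2
  P(X=1) = 6/23 + 11/46 = 1/2
H(X) = -[(1/2)·log₂(1/2) + (1/2)·log₂(1/2)]
  = 0.5000 + 0.5000 = 1.0000 bits

H(Y|X) = H(X,Y) - H(X) = 1.9986 - 1.0000 = 0.9986 bits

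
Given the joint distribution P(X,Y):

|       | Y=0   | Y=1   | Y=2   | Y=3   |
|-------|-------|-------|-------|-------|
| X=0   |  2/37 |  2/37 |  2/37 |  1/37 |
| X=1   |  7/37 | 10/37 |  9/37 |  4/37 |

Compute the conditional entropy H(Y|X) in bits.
1.9313 bits

H(Y|X) = H(X,Y) - H(X)

H(X,Y) = -Σ_{x,y} P(x,y) log₂ P(x,y). Per-cell terms -P(x,y)·log₂P(x,y):
  X=0: 0.22754, 0.22754, 0.22754, 0.14080
  X=1: 0.45445, 0.51014, 0.49610, 0.34697
Sum of the 8 terms: H(X,Y) = 2.6311 bits

Marginal of X (row sums):
  P(X=0) = 2/37 + 2/37 + 2/37 + 1/37 = 7/37
  P(X=1) = 7/37 + 10/37 + 9/37 + 4/37 = 30/37
H(X) = -[(7/37)·log₂(7/37) + (30/37)·log₂(30/37)]
  = 0.45445 + 0.24532 = 0.6998 bits

H(Y|X) = H(X,Y) - H(X) = 2.6311 - 0.6998 = 1.9313 bits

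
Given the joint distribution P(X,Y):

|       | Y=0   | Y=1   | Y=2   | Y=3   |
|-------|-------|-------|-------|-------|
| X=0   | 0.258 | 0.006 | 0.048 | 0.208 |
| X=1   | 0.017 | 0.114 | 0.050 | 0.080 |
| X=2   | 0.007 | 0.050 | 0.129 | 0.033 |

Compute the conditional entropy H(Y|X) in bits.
1.5283 bits

H(Y|X) = H(X,Y) - H(X)

H(X,Y) = -Σ_{x,y} P(x,y) log₂ P(x,y). Per-cell terms -P(x,y)·log₂P(x,y):
  X=0: 0.50428, 0.04428, 0.21028, 0.47119
  X=1: 0.09993, 0.35715, 0.21610, 0.29151
  X=2: 0.05011, 0.21610, 0.38114, 0.16241
Sum of the 12 terms: H(X,Y) = 3.0045 bits

Marginal of X (row sums):
  P(X=0) = 0.258 + 0.006 + 0.048 + 0.208 = 0.520
  P(X=1) = 0.017 + 0.114 + 0.050 + 0.080 = 0.261
  P(X=2) = 0.007 + 0.050 + 0.129 + 0.033 = 0.219
H(X) = -[0.520·log₂(0.520) + 0.261·log₂(0.261) + 0.219·log₂(0.219)]
  = 0.49058 + 0.50579 + 0.47983 = 1.4762 bits

H(Y|X) = H(X,Y) - H(X) = 3.0045 - 1.4762 = 1.5283 bits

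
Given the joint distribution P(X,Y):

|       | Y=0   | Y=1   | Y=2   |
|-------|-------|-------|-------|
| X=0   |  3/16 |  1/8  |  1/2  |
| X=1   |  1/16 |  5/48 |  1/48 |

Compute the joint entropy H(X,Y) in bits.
2.0341 bits

H(X,Y) = -Σ_{x,y} P(x,y) log₂ P(x,y). Per-cell terms -P(x,y)·log₂P(x,y):
  X=0: 0.4528, 0.3750, 0.5000
  X=1: 0.2500, 0.3399, 0.1164
Sum of the 6 terms: H(X,Y) = 2.0341 bits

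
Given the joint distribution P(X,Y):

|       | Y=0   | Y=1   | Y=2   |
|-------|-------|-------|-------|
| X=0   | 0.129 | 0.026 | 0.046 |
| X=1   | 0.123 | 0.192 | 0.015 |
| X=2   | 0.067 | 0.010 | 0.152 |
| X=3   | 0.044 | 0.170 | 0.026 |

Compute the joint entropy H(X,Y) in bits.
3.1528 bits

H(X,Y) = -Σ_{x,y} P(x,y) log₂ P(x,y). Per-cell terms -P(x,y)·log₂P(x,y):
  X=0: 0.3811, 0.1369, 0.2043
  X=1: 0.3719, 0.4571, 0.0909
  X=2: 0.2613, 0.0664, 0.4131
  X=3: 0.1983, 0.4346, 0.1369
Sum of the 12 terms: H(X,Y) = 3.1528 bits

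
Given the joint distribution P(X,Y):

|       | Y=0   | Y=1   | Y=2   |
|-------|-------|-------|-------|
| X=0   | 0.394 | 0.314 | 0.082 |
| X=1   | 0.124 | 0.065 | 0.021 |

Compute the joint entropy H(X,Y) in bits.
2.0969 bits

H(X,Y) = -Σ_{x,y} P(x,y) log₂ P(x,y). Per-cell terms -P(x,y)·log₂P(x,y):
  X=0: 0.52943, 0.52475, 0.29588
  X=1: 0.37344, 0.25632, 0.11704
Sum of the 6 terms: H(X,Y) = 2.0969 bits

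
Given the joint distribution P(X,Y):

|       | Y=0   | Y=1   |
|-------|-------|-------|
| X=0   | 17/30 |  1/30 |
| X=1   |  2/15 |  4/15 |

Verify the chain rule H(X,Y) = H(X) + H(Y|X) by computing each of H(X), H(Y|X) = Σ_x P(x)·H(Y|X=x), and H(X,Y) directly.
H(X) = 0.9710 bits, H(Y|X) = 0.5530 bits, H(X,Y) = 1.5240 bits

Marginal of X (row sums):
  P(X=0) = 17/30 + 1/30 = 3/5
  P(X=1) = 2/15 + 4/15 = 2/5
H(X) = -[(3/5)·log₂(3/5) + (2/5)·log₂(2/5)]
  = 0.4422 + 0.5288 = 0.9710 bits

H(Y|X) = Σ_x P(x)·H(Y|X=x):
  X=0: P(X=0) = 3/5, P(Y|X=0) = (17/18, 1/18) → H(Y|X=0) = 0.3095
  X=1: P(X=1) = 2/5, P(Y|X=1) = (1/3, 2/3) → H(Y|X=1) = 0.9183
H(Y|X) = (3/5)·0.3095 + (2/5)·0.9183 = 0.5530 bits

H(X,Y) = -Σ_{x,y} P(x,y) log₂ P(x,y). Per-cell terms -P(x,y)·log₂P(x,y):
  X=0: 0.4643, 0.1636
  X=1: 0.3876, 0.5085
Sum of the 4 terms: H(X,Y) = 1.5240 bits

Chain rule check:
  H(X) + H(Y|X) = 0.9710 + 0.5530 = 1.5240 bits
  H(X,Y) = 1.5240 bits
✓ Chain rule verified.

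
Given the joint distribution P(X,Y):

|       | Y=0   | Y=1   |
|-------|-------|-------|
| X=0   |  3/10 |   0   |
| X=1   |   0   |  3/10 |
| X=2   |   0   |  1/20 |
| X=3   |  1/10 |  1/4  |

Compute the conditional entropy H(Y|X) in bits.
0.3021 bits

H(Y|X) = H(X,Y) - H(X)

H(X,Y) = -Σ_{x,y} P(x,y) log₂ P(x,y). Per-cell terms -P(x,y)·log₂P(x,y):
  X=0: 0.5211, 0.0000
  X=1: 0.0000, 0.5211
  X=2: 0.0000, 0.2161
  X=3: 0.3322, 0.5000
  (cells with P = 0 contribute 0)
Sum of the 8 terms: H(X,Y) = 2.0905 bits

Marginal of X (row sums):
  P(X=0) = 3/10 + 0 = 3/10
  P(X=1) = 0 + 3/10 = 3/10
  P(X=2) = 0 + 1/20 = 1/20
  P(X=3) = 1/10 + 1/4 = 7/20
H(X) = -[(3/10)·log₂(3/10) + (3/10)·log₂(3/10) + (1/20)·log₂(1/20) + (7/20)·log₂(7/20)]
  = 0.5211 + 0.5211 + 0.2161 + 0.5301 = 1.7884 bits

H(Y|X) = H(X,Y) - H(X) = 2.0905 - 1.7884 = 0.3021 bits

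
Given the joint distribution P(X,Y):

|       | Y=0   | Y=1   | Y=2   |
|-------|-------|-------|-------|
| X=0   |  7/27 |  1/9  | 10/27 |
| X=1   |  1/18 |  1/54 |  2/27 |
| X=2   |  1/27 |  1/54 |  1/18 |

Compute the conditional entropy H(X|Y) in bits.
1.0802 bits

H(X|Y) = H(X,Y) - H(Y)

H(X,Y) = -Σ_{x,y} P(x,y) log₂ P(x,y). Per-cell terms -P(x,y)·log₂P(x,y):
  X=0: 0.50492, 0.35221, 0.53073
  X=1: 0.23166, 0.10657, 0.27814
  X=2: 0.17611, 0.10657, 0.23166
Sum of the 9 terms: H(X,Y) = 2.5186 bits

Marginal of Y (column sums):
  P(Y=0) = 7/27 + 1/18 + 1/27 = 19/54
  P(Y=1) = 1/9 + 1/54 + 1/54 = 4/27
  P(Y=2) = 10/27 + 2/27 + 1/18 = 1/2
H(Y) = -[(19/54)·log₂(19/54) + (4/27)·log₂(4/27) + (1/2)·log₂(1/2)]
  = 0.53023 + 0.40813 + 0.50000 = 1.4384 bits

H(X|Y) = H(X,Y) - H(Y) = 2.5186 - 1.4384 = 1.0802 bits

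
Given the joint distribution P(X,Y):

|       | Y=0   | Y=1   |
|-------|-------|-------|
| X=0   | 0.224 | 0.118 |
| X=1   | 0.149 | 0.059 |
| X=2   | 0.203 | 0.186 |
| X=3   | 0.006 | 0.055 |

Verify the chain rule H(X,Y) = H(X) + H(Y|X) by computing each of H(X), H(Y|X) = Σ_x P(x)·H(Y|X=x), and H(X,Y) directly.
H(X) = 1.7766 bits, H(Y|X) = 0.9136 bits, H(X,Y) = 2.6902 bits

Marginal of X (row sums):
  P(X=0) = 0.224 + 0.118 = 0.342
  P(X=1) = 0.149 + 0.059 = 0.208
  P(X=2) = 0.203 + 0.186 = 0.389
  P(X=3) = 0.006 + 0.055 = 0.061
H(X) = -[0.342·log₂(0.342) + 0.208·log₂(0.208) + 0.389·log₂(0.389) + 0.061·log₂(0.061)]
  = 0.5294 + 0.4712 + 0.5299 + 0.2461 = 1.7766 bits

H(Y|X) = Σ_x P(x)·H(Y|X=x):
  X=0: P(X=0) = 0.342, P(Y|X=0) = (112/171, 59/171) → H(Y|X=0) = 0.9296
  X=1: P(X=1) = 0.208, P(Y|X=1) = (149/208, 59/208) → H(Y|X=1) = 0.8604
  X=2: P(X=2) = 0.389, P(Y|X=2) = (203/389, 186/389) → H(Y|X=2) = 0.9986
  X=3: P(X=3) = 0.061, P(Y|X=3) = (6/61, 55/61) → H(Y|X=3) = 0.4638
H(Y|X) = 0.342·0.9296 + 0.208·0.8604 + 0.389·0.9986 + 0.061·0.4638 = 0.9136 bits

H(X,Y) = -Σ_{x,y} P(x,y) log₂ P(x,y). Per-cell terms -P(x,y)·log₂P(x,y):
  X=0: 0.4835, 0.3638
  X=1: 0.4092, 0.2409
  X=2: 0.4670, 0.4514
  X=3: 0.0443, 0.2301
Sum of the 8 terms: H(X,Y) = 2.6902 bits

Chain rule check:
  H(X) + H(Y|X) = 1.7766 + 0.9136 = 2.6902 bits
  H(X,Y) = 2.6902 bits
✓ Chain rule verified.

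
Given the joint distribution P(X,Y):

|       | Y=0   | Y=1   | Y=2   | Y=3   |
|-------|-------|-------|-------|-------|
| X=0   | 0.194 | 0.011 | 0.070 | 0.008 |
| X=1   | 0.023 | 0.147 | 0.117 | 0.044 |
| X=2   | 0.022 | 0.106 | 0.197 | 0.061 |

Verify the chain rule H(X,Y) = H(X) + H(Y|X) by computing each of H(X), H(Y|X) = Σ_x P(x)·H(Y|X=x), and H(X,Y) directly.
H(X) = 1.5735 bits, H(Y|X) = 1.5458 bits, H(X,Y) = 3.1193 bits

Marginal of X (row sums):
  P(X=0) = 0.194 + 0.011 + 0.070 + 0.008 = 0.283
  P(X=1) = 0.023 + 0.147 + 0.117 + 0.044 = 0.331
  P(X=2) = 0.022 + 0.106 + 0.197 + 0.061 = 0.386
H(X) = -[0.283·log₂(0.283) + 0.331·log₂(0.331) + 0.386·log₂(0.386)]
  = 0.5154 + 0.5280 + 0.5301 = 1.5735 bits

H(Y|X) = Σ_x P(x)·H(Y|X=x):
  X=0: P(X=0) = 0.283, P(Y|X=0) = (194/283, 11/283, 70/283, 8/283) → H(Y|X=0) = 1.1995
  X=1: P(X=1) = 0.331, P(Y|X=1) = (23/331, 147/331, 117/331, 44/331) → H(Y|X=1) = 1.7047
  X=2: P(X=2) = 0.386, P(Y|X=2) = (11/193, 53/193, 197/386, 61/386) → H(Y|X=2) = 1.6635
H(Y|X) = 0.283·1.1995 + 0.331·1.7047 + 0.386·1.6635 = 1.5458 bits

H(X,Y) = -Σ_{x,y} P(x,y) log₂ P(x,y). Per-cell terms -P(x,y)·log₂P(x,y):
  X=0: 0.4590, 0.0716, 0.2686, 0.0557
  X=1: 0.1252, 0.4066, 0.3622, 0.1983
  X=2: 0.1211, 0.3432, 0.4617, 0.2461
Sum of the 12 terms: H(X,Y) = 3.1193 bits

Chain rule check:
  H(X) + H(Y|X) = 1.5735 + 1.5458 = 3.1193 bits
  H(X,Y) = 3.1193 bits
✓ Chain rule verified.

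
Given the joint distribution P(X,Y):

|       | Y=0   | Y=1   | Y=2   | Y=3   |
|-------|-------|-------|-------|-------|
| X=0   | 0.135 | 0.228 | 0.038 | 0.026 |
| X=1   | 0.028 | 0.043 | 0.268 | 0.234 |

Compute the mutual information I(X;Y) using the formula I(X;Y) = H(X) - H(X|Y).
0.4181 bits

I(X;Y) = H(X) - H(X|Y)

Marginal of X (row sums):
  P(X=0) = 0.135 + 0.228 + 0.038 + 0.026 = 0.427
  P(X=1) = 0.028 + 0.043 + 0.268 + 0.234 = 0.573
H(X) = -[0.427·log₂(0.427) + 0.573·log₂(0.573)]
  = 0.52422 + 0.46034 = 0.9846 bits

Marginal of Y (column sums):
  P(Y=0) = 0.135 + 0.028 = 0.163
  P(Y=1) = 0.228 + 0.043 = 0.271
  P(Y=2) = 0.038 + 0.268 = 0.306
  P(Y=3) = 0.026 + 0.234 = 0.260
H(X|Y) = Σ_y P(y)·H(X|Y=y):
  Y=0: P(Y=0) = 0.163, P(X|Y=0) = (135/163, 28/163) → H(X|Y=0) = 0.66176
  Y=1: P(Y=1) = 0.271, P(X|Y=1) = (228/271, 43/271) → H(X|Y=1) = 0.63112
  Y=2: P(Y=2) = 0.306, P(X|Y=2) = (19/153, 134/153) → H(X|Y=2) = 0.54127
  Y=3: P(Y=3) = 0.260, P(X|Y=3) = (1/10, 9/10) → H(X|Y=3) = 0.46900
H(X|Y) = 0.163·0.66176 + 0.271·0.63112 + 0.306·0.54127 + 0.260·0.46900 = 0.5665 bits

I(X;Y) = H(X) - H(X|Y) = 0.9846 - 0.5665 = 0.4181 bits

Cross-check via I(X;Y) = H(X) + H(Y) - H(X,Y): computing H(Y) from the column sums and H(X,Y) from the 8 cells in the same way gives H(Y) = 1.9651 bits and H(X,Y) = 2.5316 bits, so
I(X;Y) = 0.9846 + 1.9651 - 2.5316 = 0.4181 bits ✓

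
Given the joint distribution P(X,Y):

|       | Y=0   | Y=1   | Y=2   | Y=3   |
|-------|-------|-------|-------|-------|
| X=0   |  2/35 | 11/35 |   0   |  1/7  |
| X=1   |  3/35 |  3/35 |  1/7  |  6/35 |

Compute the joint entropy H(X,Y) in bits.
2.6066 bits

H(X,Y) = -Σ_{x,y} P(x,y) log₂ P(x,y). Per-cell terms -P(x,y)·log₂P(x,y):
  X=0: 0.23596, 0.52481, 0.00000, 0.40105
  X=1: 0.30380, 0.30380, 0.40105, 0.43617
  (cells with P = 0 contribute 0)
Sum of the 8 terms: H(X,Y) = 2.6066 bits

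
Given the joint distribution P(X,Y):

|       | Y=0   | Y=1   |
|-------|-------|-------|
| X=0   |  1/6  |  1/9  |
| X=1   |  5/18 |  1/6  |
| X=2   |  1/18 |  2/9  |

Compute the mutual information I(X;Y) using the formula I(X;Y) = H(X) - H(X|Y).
0.1056 bits

I(X;Y) = H(X) - H(X|Y)

Marginal of X (row sums):
  P(X=0) = 1/6 + 1/9 = 5/18
  P(X=1) = 5/18 + 1/6 = 4/9
  P(X=2) = 1/18 + 2/9 = 5/18
H(X) = -[(5/18)·log₂(5/18) + (4/9)·log₂(4/9) + (5/18)·log₂(5/18)]
  = 0.513332 + 0.519967 + 0.513332 = 1.54663 bits

Marginal of Y (column sums):
  P(Y=0) = 1/6 + 5/18 + 1/18 = 1/2
  P(Y=1) = 1/9 + 1/6 + 2/9 = 1/2
H(X|Y) = Σ_y P(y)·H(X|Y=y):
  Y=0: P(Y=0) = 1/2, P(X|Y=0) = (1/3, 5/9, 1/9) → H(X|Y=0) = 1.351644
  Y=1: P(Y=1) = 1/2, P(X|Y=1) = (2/9, 1/3, 4/9) → H(X|Y=1) = 1.530493
H(X|Y) = (1/2)·1.351644 + (1/2)·1.530493 = 1.44107 bits

I(X;Y) = H(X) - H(X|Y) = 1.54663 - 1.44107 = 0.1056 bits

Cross-check via I(X;Y) = H(X) + H(Y) - H(X,Y): computing H(Y) from the column sums and H(X,Y) from the 6 cells in the same way gives H(Y) = 1.00000 bits and H(X,Y) = 2.44107 bits, so
I(X;Y) = 1.54663 + 1.00000 - 2.44107 = 0.1056 bits ✓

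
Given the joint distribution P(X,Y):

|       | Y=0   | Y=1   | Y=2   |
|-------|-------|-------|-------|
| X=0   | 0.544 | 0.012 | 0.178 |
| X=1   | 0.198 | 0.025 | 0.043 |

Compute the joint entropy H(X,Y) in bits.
1.7885 bits

H(X,Y) = -Σ_{x,y} P(x,y) log₂ P(x,y). Per-cell terms -P(x,y)·log₂P(x,y):
  X=0: 0.47781, 0.07657, 0.44323
  X=1: 0.46261, 0.13305, 0.19520
Sum of the 6 terms: H(X,Y) = 1.7885 bits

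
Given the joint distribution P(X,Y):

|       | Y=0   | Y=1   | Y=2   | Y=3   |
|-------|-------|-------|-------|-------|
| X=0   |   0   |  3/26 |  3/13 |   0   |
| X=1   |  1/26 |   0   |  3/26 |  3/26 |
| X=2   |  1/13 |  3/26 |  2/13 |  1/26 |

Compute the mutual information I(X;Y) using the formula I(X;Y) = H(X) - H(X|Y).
0.3450 bits

I(X;Y) = H(X) - H(X|Y)

Marginal of X (row sums):
  P(X=0) = 0 + 3/26 + 3/13 + 0 = 9/26
  P(X=1) = 1/26 + 0 + 3/26 + 3/26 = 7/26
  P(X=2) = 1/13 + 3/26 + 2/13 + 1/26 = 5/13
H(X) = -[(9/26)·log₂(9/26) + (7/26)·log₂(7/26) + (5/13)·log₂(5/13)]
  = 0.52979 + 0.50968 + 0.53020 = 1.5697 bits

Marginal of Y (column sums):
  P(Y=0) = 0 + 1/26 + 1/13 = 3/26
  P(Y=1) = 3/26 + 0 + 3/26 = 3/13
  P(Y=2) = 3/13 + 3/26 + 2/13 = 1/2
  P(Y=3) = 0 + 3/26 + 1/26 = 2/13
H(X|Y) = Σ_y P(y)·H(X|Y=y):
  Y=0: P(Y=0) = 3/26, P(X|Y=0) = (0, 1/3, 2/3) → H(X|Y=0) = 0.91830
  Y=1: P(Y=1) = 3/13, P(X|Y=1) = (1/2, 0, 1/2) → H(X|Y=1) = 1.00000
  Y=2: P(Y=2) = 1/2, P(X|Y=2) = (6/13, 3/13, 4/13) → H(X|Y=2) = 1.52623
  Y=3: P(Y=3) = 2/13, P(X|Y=3) = (0, 3/4, 1/4) → H(X|Y=3) = 0.81128
H(X|Y) = (3/26)·0.91830 + (3/13)·1.00000 + (1/2)·1.52623 + (2/13)·0.81128 = 1.2247 bits

I(X;Y) = H(X) - H(X|Y) = 1.5697 - 1.2247 = 0.3450 bits

Cross-check via I(X;Y) = H(X) + H(Y) - H(X,Y): computing H(Y) from the column sums and H(X,Y) from the 12 cells in the same way gives H(Y) = 1.7631 bits and H(X,Y) = 2.9878 bits, so
I(X;Y) = 1.5697 + 1.7631 - 2.9878 = 0.3450 bits ✓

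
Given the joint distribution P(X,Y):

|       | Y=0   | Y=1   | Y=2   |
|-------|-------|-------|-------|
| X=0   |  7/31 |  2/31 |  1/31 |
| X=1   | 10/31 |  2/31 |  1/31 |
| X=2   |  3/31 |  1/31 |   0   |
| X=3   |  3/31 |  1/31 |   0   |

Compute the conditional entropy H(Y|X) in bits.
0.9982 bits

H(Y|X) = H(X,Y) - H(X)

H(X,Y) = -Σ_{x,y} P(x,y) log₂ P(x,y). Per-cell terms -P(x,y)·log₂P(x,y):
  X=0: 0.4848, 0.2551, 0.1598
  X=1: 0.5265, 0.2551, 0.1598
  X=2: 0.3261, 0.1598, 0.0000
  X=3: 0.3261, 0.1598, 0.0000
  (cells with P = 0 contribute 0)
Sum of the 12 terms: H(X,Y) = 2.8129 bits

Marginal of X (row sums):
  P(X=0) = 7/31 + 2/31 + 1/31 = 10/31
  P(X=1) = 10/31 + 2/31 + 1/31 = 13/31
  P(X=2) = 3/31 + 1/31 + 0 = 4/31
  P(X=3) = 3/31 + 1/31 + 0 = 4/31
H(X) = -[(10/31)·log₂(10/31) + (13/31)·log₂(13/31) + (4/31)·log₂(4/31) + (4/31)·log₂(4/31)]
  = 0.5265 + 0.5258 + 0.3812 + 0.3812 = 1.8147 bits

H(Y|X) = H(X,Y) - H(X) = 2.8129 - 1.8147 = 0.9982 bits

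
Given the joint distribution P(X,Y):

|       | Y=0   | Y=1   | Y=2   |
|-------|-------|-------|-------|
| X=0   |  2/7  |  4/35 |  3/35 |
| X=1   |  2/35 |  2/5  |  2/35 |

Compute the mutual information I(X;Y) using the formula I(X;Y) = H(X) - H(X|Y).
0.2448 bits

I(X;Y) = H(X) - H(X|Y)

Marginal of X (row sums):
  P(X=0) = 2/7 + 4/35 + 3/35 = 17/35
  P(X=1) = 2/35 + 2/5 + 2/35 = 18/35
H(X) = -[(17/35)·log₂(17/35) + (18/35)·log₂(18/35)]
  = 0.5060 + 0.4934 = 0.9994 bits

Marginal of Y (column sums):
  P(Y=0) = 2/7 + 2/35 = 12/35
  P(Y=1) = 4/35 + 2/5 = 18/35
  P(Y=2) = 3/35 + 2/35 = 1/7
H(X|Y) = Σ_y P(y)·H(X|Y=y):
  Y=0: P(Y=0) = 12/35, P(X|Y=0) = (5/6, 1/6) → H(X|Y=0) = 0.6500
  Y=1: P(Y=1) = 18/35, P(X|Y=1) = (2/9, 7/9) → H(X|Y=1) = 0.7642
  Y=2: P(Y=2) = 1/7, P(X|Y=2) = (3/5, 2/5) → H(X|Y=2) = 0.9710
H(X|Y) = (12/35)·0.6500 + (18/35)·0.7642 + (1/7)·0.9710 = 0.7546 bits

I(X;Y) = H(X) - H(X|Y) = 0.9994 - 0.7546 = 0.2448 bits

Cross-check via I(X;Y) = H(X) + H(Y) - H(X,Y): computing H(Y) from the column sums and H(X,Y) from the 6 cells in the same way gives H(Y) = 1.4239 bits and H(X,Y) = 2.1785 bits, so
I(X;Y) = 0.9994 + 1.4239 - 2.1785 = 0.2448 bits ✓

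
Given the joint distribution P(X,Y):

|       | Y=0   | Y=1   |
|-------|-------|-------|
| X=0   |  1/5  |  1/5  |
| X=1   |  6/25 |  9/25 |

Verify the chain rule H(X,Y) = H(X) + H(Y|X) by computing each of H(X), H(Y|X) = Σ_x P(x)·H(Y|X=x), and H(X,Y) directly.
H(X) = 0.9710 bits, H(Y|X) = 0.9826 bits, H(X,Y) = 1.9535 bits

Marginal of X (row sums):
  P(X=0) = 1/5 + 1/5 = 2/5
  P(X=1) = 6/25 + 9/25 = 3/5
H(X) = -[(2/5)·log₂(2/5) + (3/5)·log₂(3/5)]
  = 0.5288 + 0.4422 = 0.9710 bits

H(Y|X) = Σ_x P(x)·H(Y|X=x):
  X=0: P(X=0) = 2/5, P(Y|X=0) = (1/2, 1/2) → H(Y|X=0) = 1.0000
  X=1: P(X=1) = 3/5, P(Y|X=1) = (2/5, 3/5) → H(Y|X=1) = 0.9710
H(Y|X) = (2/5)·1.0000 + (3/5)·0.9710 = 0.9826 bits

H(X,Y) = -Σ_{x,y} P(x,y) log₂ P(x,y). Per-cell terms -P(x,y)·log₂P(x,y):
  X=0: 0.4644, 0.4644
  X=1: 0.4941, 0.5306
Sum of the 4 terms: H(X,Y) = 1.9535 bits

Chain rule check:
  H(X) + H(Y|X) = 0.9710 + 0.9826 = 1.9536 bits
  H(X,Y) = 1.9535 bits
✓ Chain rule verified (Δ = 0.0001 is 4-dp rounding noise: each of the three values was rounded independently).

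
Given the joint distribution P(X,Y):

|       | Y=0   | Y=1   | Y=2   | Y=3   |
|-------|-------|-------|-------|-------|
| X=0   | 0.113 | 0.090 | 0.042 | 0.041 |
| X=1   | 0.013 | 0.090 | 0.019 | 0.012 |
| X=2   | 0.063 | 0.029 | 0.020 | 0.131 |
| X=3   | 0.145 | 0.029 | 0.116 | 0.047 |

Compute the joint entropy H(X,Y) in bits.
3.6448 bits

H(X,Y) = -Σ_{x,y} P(x,y) log₂ P(x,y). Per-cell terms -P(x,y)·log₂P(x,y):
  X=0: 0.3555, 0.3127, 0.1921, 0.1889
  X=1: 0.0814, 0.3127, 0.1086, 0.0766
  X=2: 0.2513, 0.1481, 0.1129, 0.3841
  X=3: 0.4040, 0.1481, 0.3605, 0.2073
Sum of the 16 terms: H(X,Y) = 3.6448 bits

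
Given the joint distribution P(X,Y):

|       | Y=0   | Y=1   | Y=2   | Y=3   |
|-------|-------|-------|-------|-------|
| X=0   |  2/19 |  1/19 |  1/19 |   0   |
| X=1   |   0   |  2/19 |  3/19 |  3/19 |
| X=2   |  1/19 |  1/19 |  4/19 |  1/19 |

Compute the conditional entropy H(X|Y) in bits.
1.2234 bits

H(X|Y) = H(X,Y) - H(Y)

H(X,Y) = -Σ_{x,y} P(x,y) log₂ P(x,y). Per-cell terms -P(x,y)·log₂P(x,y):
  X=0: 0.341887, 0.223575, 0.223575, 0.000000
  X=1: 0.000000, 0.341887, 0.420468, 0.420468
  X=2: 0.223575, 0.223575, 0.473248, 0.223575
  (cells with P = 0 contribute 0)
Sum of the 12 terms: H(X,Y) = 3.11583 bits

Marginal of Y (column sums):
  P(Y=0) = 2/19 + 0 + 1/19 = 3/19
  P(Y=1) = 1/19 + 2/19 + 1/19 = 4/19
  P(Y=2) = 1/19 + 3/19 + 4/19 = 8/19
  P(Y=3) = 0 + 3/19 + 1/19 = 4/19
H(Y) = -[(3/19)·log₂(3/19) + (4/19)·log₂(4/19) + (8/19)·log₂(8/19) + (4/19)·log₂(4/19)]
  = 0.420468 + 0.473248 + 0.525443 + 0.473248 = 1.89241 bits

H(X|Y) = H(X,Y) - H(Y) = 3.11583 - 1.89241 = 1.2234 bits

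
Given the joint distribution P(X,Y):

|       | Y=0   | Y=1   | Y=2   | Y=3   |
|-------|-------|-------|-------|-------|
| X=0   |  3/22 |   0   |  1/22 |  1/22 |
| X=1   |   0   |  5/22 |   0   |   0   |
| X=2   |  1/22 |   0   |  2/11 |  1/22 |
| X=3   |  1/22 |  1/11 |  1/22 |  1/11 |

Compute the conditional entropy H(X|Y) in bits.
1.2003 bits

H(X|Y) = H(X,Y) - H(Y)

H(X,Y) = -Σ_{x,y} P(x,y) log₂ P(x,y). Per-cell terms -P(x,y)·log₂P(x,y):
  X=0: 0.3919731, 0.0000000, 0.2027014, 0.2027014
  X=1: 0.0000000, 0.4857963, 0.0000000, 0.0000000
  X=2: 0.2027014, 0.0000000, 0.4471694, 0.2027014
  X=3: 0.2027014, 0.3144938, 0.2027014, 0.3144938
  (cells with P = 0 contribute 0)
Sum of the 16 terms: H(X,Y) = 3.170135 bits

Marginal of Y (column sums):
  P(Y=0) = 3/22 + 0 + 1/22 + 1/22 = 5/22
  P(Y=1) = 0 + 5/22 + 0 + 1/11 = 7/22
  P(Y=2) = 1/22 + 0 + 2/11 + 1/22 = 3/11
  P(Y=3) = 1/22 + 0 + 1/22 + 1/11 = 2/11
H(Y) = -[(5/22)·log₂(5/22) + (7/22)·log₂(7/22) + (3/11)·log₂(3/11) + (2/11)·log₂(2/11)]
  = 0.4857963 + 0.5256608 + 0.5112189 + 0.4471694 = 1.969845 bits

H(X|Y) = H(X,Y) - H(Y) = 3.170135 - 1.969845 = 1.2003 bits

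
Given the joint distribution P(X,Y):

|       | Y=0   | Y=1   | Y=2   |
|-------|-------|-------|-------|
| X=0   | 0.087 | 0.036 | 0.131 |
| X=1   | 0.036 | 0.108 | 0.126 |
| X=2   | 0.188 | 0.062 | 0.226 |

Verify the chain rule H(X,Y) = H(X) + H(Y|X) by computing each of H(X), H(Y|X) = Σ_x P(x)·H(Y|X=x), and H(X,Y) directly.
H(X) = 1.5220 bits, H(Y|X) = 1.4242 bits, H(X,Y) = 2.9462 bits

Marginal of X (row sums):
  P(X=0) = 0.087 + 0.036 + 0.131 = 0.254
  P(X=1) = 0.036 + 0.108 + 0.126 = 0.270
  P(X=2) = 0.188 + 0.062 + 0.226 = 0.476
H(X) = -[0.254·log₂(0.254) + 0.270·log₂(0.270) + 0.476·log₂(0.476)]
  = 0.50218 + 0.51002 + 0.50978 = 1.5220 bits

H(Y|X) = Σ_x P(x)·H(Y|X=x):
  X=0: P(X=0) = 0.254, P(Y|X=0) = (87/254, 18/127, 131/254) → H(Y|X=0) = 1.42163
  X=1: P(X=1) = 0.270, P(Y|X=1) = (2/15, 2/5, 7/15) → H(Y|X=1) = 1.42947
  X=2: P(X=2) = 0.476, P(Y|X=2) = (47/119, 31/238, 113/238) → H(Y|X=2) = 1.42258
H(Y|X) = 0.254·1.42163 + 0.270·1.42947 + 0.476·1.42258 = 1.4242 bits

H(X,Y) = -Σ_{x,y} P(x,y) log₂ P(x,y). Per-cell terms -P(x,y)·log₂P(x,y):
  X=0: 0.30649, 0.17265, 0.38414
  X=1: 0.17265, 0.34678, 0.37655
  X=2: 0.45330, 0.24872, 0.48491
Sum of the 9 terms: H(X,Y) = 2.9462 bits

Chain rule check:
  H(X) + H(Y|X) = 1.5220 + 1.4242 = 2.9462 bits
  H(X,Y) = 2.9462 bits
✓ Chain rule verified.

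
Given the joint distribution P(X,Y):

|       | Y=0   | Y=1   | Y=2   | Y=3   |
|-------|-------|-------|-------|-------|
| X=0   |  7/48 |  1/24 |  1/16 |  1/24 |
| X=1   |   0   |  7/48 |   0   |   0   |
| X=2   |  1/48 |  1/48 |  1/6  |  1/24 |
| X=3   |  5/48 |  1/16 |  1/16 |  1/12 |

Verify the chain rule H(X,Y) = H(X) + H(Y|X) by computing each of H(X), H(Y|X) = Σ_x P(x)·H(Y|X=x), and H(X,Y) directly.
H(X) = 1.9479 bits, H(Y|X) = 1.4875 bits, H(X,Y) = 3.4354 bits

Marginal of X (row sums):
  P(X=0) = 7/48 + 1/24 + 1/16 + 1/24 = 7/24
  P(X=1) = 0 + 7/48 + 0 + 0 = 7/48
  P(X=2) = 1/48 + 1/48 + 1/6 + 1/24 = 1/4
  P(X=3) = 5/48 + 1/16 + 1/16 + 1/12 = 5/16
H(X) = -[(7/24)·log₂(7/24) + (7/48)·log₂(7/48) + (1/4)·log₂(1/4) + (5/16)·log₂(5/16)]
  = 0.51847 + 0.40507 + 0.50000 + 0.52440 = 1.9479 bits

H(Y|X) = Σ_x P(x)·H(Y|X=x):
  X=0: P(X=0) = 7/24, P(Y|X=0) = (1/2, 1/7, 3/14, 1/7) → H(Y|X=0) = 1.77833
  X=1: P(X=1) = 7/48, P(Y|X=1) = (0, 1, 0, 0) → H(Y|X=1) = 0.00000
  X=2: P(X=2) = 1/4, P(Y|X=2) = (1/12, 1/12, 2/3, 1/6) → H(Y|X=2) = 1.41830
  X=3: P(X=3) = 5/16, P(Y|X=3) = (1/3, 1/5, 1/5, 4/15) → H(Y|X=3) = 1.96560
H(Y|X) = (7/24)·1.77833 + (7/48)·0.00000 + (1/4)·1.41830 + (5/16)·1.96560 = 1.4875 bits

H(X,Y) = -Σ_{x,y} P(x,y) log₂ P(x,y). Per-cell terms -P(x,y)·log₂P(x,y):
  X=0: 0.40507, 0.19104, 0.25000, 0.19104
  X=1: 0.00000, 0.40507, 0.00000, 0.00000
  X=2: 0.11635, 0.11635, 0.43083, 0.19104
  X=3: 0.33990, 0.25000, 0.25000, 0.29875
  (cells with P = 0 contribute 0)
Sum of the 16 terms: H(X,Y) = 3.4354 bits

Chain rule check:
  H(X) + H(Y|X) = 1.9479 + 1.4875 = 3.4354 bits
  H(X,Y) = 3.4354 bits
✓ Chain rule verified.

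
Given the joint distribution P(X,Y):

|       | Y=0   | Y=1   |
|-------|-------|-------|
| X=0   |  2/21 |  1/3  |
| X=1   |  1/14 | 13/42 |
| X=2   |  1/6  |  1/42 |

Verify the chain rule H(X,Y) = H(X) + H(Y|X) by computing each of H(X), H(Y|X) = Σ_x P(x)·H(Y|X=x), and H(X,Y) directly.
H(X) = 1.5100 bits, H(Y|X) = 0.6963 bits, H(X,Y) = 2.2062 bits

Marginal of X (row sums):
  P(X=0) = 2/21 + 1/3 = 3/7
  P(X=1) = 1/14 + 13/42 = 8/21
  P(X=2) = 1/6 + 1/42 = 4/21
H(X) = -[(3/7)·log₂(3/7) + (8/21)·log₂(8/21) + (4/21)·log₂(4/21)]
  = 0.523882 + 0.530407 + 0.455680 = 1.5100 bits

H(Y|X) = Σ_x P(x)·H(Y|X=x):
  X=0: P(X=0) = 3/7, P(Y|X=0) = (2/9, 7/9) → H(Y|X=0) = 0.764205
  X=1: P(X=1) = 8/21, P(Y|X=1) = (3/16, 13/16) → H(Y|X=1) = 0.696212
  X=2: P(X=2) = 4/21, P(Y|X=2) = (7/8, 1/8) → H(Y|X=2) = 0.543564
H(Y|X) = (3/7)·0.764205 + (8/21)·0.696212 + (4/21)·0.543564 = 0.6963 bits

H(X,Y) = -Σ_{x,y} P(x,y) log₂ P(x,y). Per-cell terms -P(x,y)·log₂P(x,y):
  X=0: 0.323078, 0.528321
  X=1: 0.271954, 0.523676
  X=2: 0.430827, 0.128389
Sum of the 6 terms: H(X,Y) = 2.2062 bits

Chain rule check:
  H(X) + H(Y|X) = 1.5100 + 0.6963 = 2.2063 bits
  H(X,Y) = 2.2062 bits
✓ Chain rule verified (Δ = 0.0001 is 4-dp rounding noise: each of the three values was rounded independently).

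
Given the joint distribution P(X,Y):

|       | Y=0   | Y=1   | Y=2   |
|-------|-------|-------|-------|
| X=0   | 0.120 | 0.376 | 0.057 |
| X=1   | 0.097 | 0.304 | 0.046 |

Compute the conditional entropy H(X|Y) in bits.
0.9919 bits

H(X|Y) = H(X,Y) - H(Y)

H(X,Y) = -Σ_{x,y} P(x,y) log₂ P(x,y). Per-cell terms -P(x,y)·log₂P(x,y):
  X=0: 0.3671, 0.5306, 0.2356
  X=1: 0.3265, 0.5222, 0.2043
Sum of the 6 terms: H(X,Y) = 2.1863 bits

Marginal of Y (column sums):
  P(Y=0) = 0.120 + 0.097 = 0.217
  P(Y=1) = 0.376 + 0.304 = 0.680
  P(Y=2) = 0.057 + 0.046 = 0.103
H(Y) = -[0.217·log₂(0.217) + 0.680·log₂(0.680) + 0.103·log₂(0.103)]
  = 0.4783 + 0.3783 + 0.3378 = 1.1944 bits

H(X|Y) = H(X,Y) - H(Y) = 2.1863 - 1.1944 = 0.9919 bits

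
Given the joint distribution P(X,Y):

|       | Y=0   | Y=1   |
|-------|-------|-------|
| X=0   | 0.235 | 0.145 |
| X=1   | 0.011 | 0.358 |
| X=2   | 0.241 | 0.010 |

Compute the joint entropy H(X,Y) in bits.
2.0582 bits

H(X,Y) = -Σ_{x,y} P(x,y) log₂ P(x,y). Per-cell terms -P(x,y)·log₂P(x,y):
  X=0: 0.4910, 0.4040
  X=1: 0.0716, 0.5305
  X=2: 0.4947, 0.0664
Sum of the 6 terms: H(X,Y) = 2.0582 bits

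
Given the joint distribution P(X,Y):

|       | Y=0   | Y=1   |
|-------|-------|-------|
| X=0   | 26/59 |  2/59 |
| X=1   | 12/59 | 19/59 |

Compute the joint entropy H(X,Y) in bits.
1.6802 bits

H(X,Y) = -Σ_{x,y} P(x,y) log₂ P(x,y). Per-cell terms -P(x,y)·log₂P(x,y):
  X=0: 0.5210, 0.1655
  X=1: 0.4673, 0.5264
Sum of the 4 terms: H(X,Y) = 1.6802 bits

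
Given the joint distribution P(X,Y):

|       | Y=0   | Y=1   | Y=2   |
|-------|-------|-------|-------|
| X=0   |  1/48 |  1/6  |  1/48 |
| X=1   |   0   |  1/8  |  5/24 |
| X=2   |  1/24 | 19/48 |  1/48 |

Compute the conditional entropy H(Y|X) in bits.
0.8310 bits

H(Y|X) = H(X,Y) - H(X)

H(X,Y) = -Σ_{x,y} P(x,y) log₂ P(x,y). Per-cell terms -P(x,y)·log₂P(x,y):
  X=0: 0.1163534, 0.4308271, 0.1163534
  X=1: 0.0000000, 0.3750000, 0.4714655
  X=2: 0.1910401, 0.5292430, 0.1163534
  (cells with P = 0 contribute 0)
Sum of the 9 terms: H(X,Y) = 2.346636 bits

Marginal of X (row sums):
  P(X=0) = 1/48 + 1/6 + 1/48 = 5/24
  P(X=1) = 0 + 1/8 + 5/24 = 1/3
  P(X=2) = 1/24 + 19/48 + 1/48 = 11/24
H(X) = -[(5/24)·log₂(5/24) + (1/3)·log₂(1/3) + (11/24)·log₂(11/24)]
  = 0.4714655 + 0.5283208 + 0.5158683 = 1.515655 bits

H(Y|X) = H(X,Y) - H(X) = 2.346636 - 1.515655 = 0.8310 bits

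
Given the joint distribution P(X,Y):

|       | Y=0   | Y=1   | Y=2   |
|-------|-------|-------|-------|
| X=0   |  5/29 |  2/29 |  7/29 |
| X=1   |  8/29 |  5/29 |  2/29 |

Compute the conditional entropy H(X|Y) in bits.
0.8764 bits

H(X|Y) = H(X,Y) - H(Y)

H(X,Y) = -Σ_{x,y} P(x,y) log₂ P(x,y). Per-cell terms -P(x,y)·log₂P(x,y):
  X=0: 0.43725, 0.26607, 0.49498
  X=1: 0.51255, 0.43725, 0.26607
Sum of the 6 terms: H(X,Y) = 2.4142 bits

Marginal of Y (column sums):
  P(Y=0) = 5/29 + 8/29 = 13/29
  P(Y=1) = 2/29 + 5/29 = 7/29
  P(Y=2) = 7/29 + 2/29 = 9/29
H(Y) = -[(13/29)·log₂(13/29) + (7/29)·log₂(7/29) + (9/29)·log₂(9/29)]
  = 0.51890 + 0.49498 + 0.52388 = 1.5378 bits

H(X|Y) = H(X,Y) - H(Y) = 2.4142 - 1.5378 = 0.8764 bits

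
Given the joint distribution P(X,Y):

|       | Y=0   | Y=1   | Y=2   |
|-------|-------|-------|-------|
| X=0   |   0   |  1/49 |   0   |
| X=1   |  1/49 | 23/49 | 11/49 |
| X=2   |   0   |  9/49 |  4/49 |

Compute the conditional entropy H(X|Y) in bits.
0.9478 bits

H(X|Y) = H(X,Y) - H(Y)

H(X,Y) = -Σ_{x,y} P(x,y) log₂ P(x,y). Per-cell terms -P(x,y)·log₂P(x,y):
  X=0: 0.0000, 0.1146, 0.0000
  X=1: 0.1146, 0.5122, 0.4838
  X=2: 0.0000, 0.4490, 0.2951
  (cells with P = 0 contribute 0)
Sum of the 9 terms: H(X,Y) = 1.9693 bits

Marginal of Y (column sums):
  P(Y=0) = 0 + 1/49 + 0 = 1/49
  P(Y=1) = 1/49 + 23/49 + 9/49 = 33/49
  P(Y=2) = 0 + 11/49 + 4/49 = 15/49
H(Y) = -[(1/49)·log₂(1/49) + (33/49)·log₂(33/49) + (15/49)·log₂(15/49)]
  = 0.1146 + 0.3841 + 0.5228 = 1.0215 bits

H(X|Y) = H(X,Y) - H(Y) = 1.9693 - 1.0215 = 0.9478 bits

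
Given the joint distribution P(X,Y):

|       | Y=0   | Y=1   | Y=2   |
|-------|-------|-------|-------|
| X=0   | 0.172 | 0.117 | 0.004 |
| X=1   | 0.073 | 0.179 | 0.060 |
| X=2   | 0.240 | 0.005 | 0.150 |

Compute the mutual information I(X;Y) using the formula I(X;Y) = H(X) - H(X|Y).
0.3390 bits

I(X;Y) = H(X) - H(X|Y)

Marginal of X (row sums):
  P(X=0) = 0.172 + 0.117 + 0.004 = 0.293
  P(X=1) = 0.073 + 0.179 + 0.060 = 0.312
  P(X=2) = 0.240 + 0.005 + 0.150 = 0.395
H(X) = -[0.293·log₂(0.293) + 0.312·log₂(0.312) + 0.395·log₂(0.395)]
  = 0.5189 + 0.5243 + 0.5293 = 1.5725 bits

Marginal of Y (column sums):
  P(Y=0) = 0.172 + 0.073 + 0.240 = 0.485
  P(Y=1) = 0.117 + 0.179 + 0.005 = 0.301
  P(Y=2) = 0.004 + 0.060 + 0.150 = 0.214
H(X|Y) = Σ_y P(y)·H(X|Y=y):
  Y=0: P(Y=0) = 0.485, P(X|Y=0) = (172/485, 73/485, 48/97) → H(X|Y=0) = 1.4438
  Y=1: P(Y=1) = 0.301, P(X|Y=1) = (117/301, 179/301, 5/301) → H(X|Y=1) = 1.0740
  Y=2: P(Y=2) = 0.214, P(X|Y=2) = (2/107, 30/107, 75/107) → H(X|Y=2) = 0.9810
H(X|Y) = 0.485·1.4438 + 0.301·1.0740 + 0.214·0.9810 = 1.2335 bits

I(X;Y) = H(X) - H(X|Y) = 1.5725 - 1.2335 = 0.3390 bits

Cross-check via I(X;Y) = H(X) + H(Y) - H(X,Y): computing H(Y) from the column sums and H(X,Y) from the 9 cells in the same way gives H(Y) = 1.5037 bits and H(X,Y) = 2.7372 bits, so
I(X;Y) = 1.5725 + 1.5037 - 2.7372 = 0.3390 bits ✓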